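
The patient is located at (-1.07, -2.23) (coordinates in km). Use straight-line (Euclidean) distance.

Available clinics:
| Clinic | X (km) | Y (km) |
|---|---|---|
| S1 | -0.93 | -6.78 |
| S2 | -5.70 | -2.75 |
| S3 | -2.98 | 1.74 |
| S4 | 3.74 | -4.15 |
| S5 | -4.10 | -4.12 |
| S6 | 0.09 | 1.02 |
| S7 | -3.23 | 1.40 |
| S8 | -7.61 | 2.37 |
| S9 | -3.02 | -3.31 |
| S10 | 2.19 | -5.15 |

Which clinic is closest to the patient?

Distances from (-1.07, -2.23):
S1: √((0.14)² + (-4.55)²) = √(0.0196 + 20.7025) = 4.55 km
S2: √((-4.63)² + (-0.52)²) = √(21.4369 + 0.2704) = 4.66 km
S3: √((-1.91)² + (3.97)²) = √(3.6481 + 15.7609) = 4.41 km
S4: √((4.81)² + (-1.92)²) = √(23.1361 + 3.6864) = 5.18 km
S5: √((-3.03)² + (-1.89)²) = √(9.1809 + 3.5721) = 3.57 km
S6: √((1.16)² + (3.25)²) = √(1.3456 + 10.5625) = 3.45 km
S7: √((-2.16)² + (3.63)²) = √(4.6656 + 13.1769) = 4.22 km
S8: √((-6.54)² + (4.60)²) = √(42.7716 + 21.1600) = 8.00 km
S9: √((-1.95)² + (-1.08)²) = √(3.8025 + 1.1664) = 2.23 km
S10: √((3.26)² + (-2.92)²) = √(10.6276 + 8.5264) = 4.38 km
Minimum: S9 at 2.23 km.

S9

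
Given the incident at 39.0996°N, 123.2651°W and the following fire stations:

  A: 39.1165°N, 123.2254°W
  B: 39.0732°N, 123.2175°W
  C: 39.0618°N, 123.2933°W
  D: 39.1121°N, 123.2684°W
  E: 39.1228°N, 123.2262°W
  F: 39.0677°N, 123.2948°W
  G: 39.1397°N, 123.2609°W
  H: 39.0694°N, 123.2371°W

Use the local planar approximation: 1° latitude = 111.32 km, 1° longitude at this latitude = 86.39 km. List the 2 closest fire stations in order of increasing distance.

Distances from 39.0996°N, 123.2651°W:
A: 3.9118 km
B: 5.0544 km
C: 4.8622 km
D: 1.4204 km
E: 4.2383 km
F: 4.3811 km
G: 4.4787 km
H: 4.1417 km
Sorted: D (1.4204 km) < A (3.9118 km) < H (4.1417 km) < E (4.2383 km) < …

D, A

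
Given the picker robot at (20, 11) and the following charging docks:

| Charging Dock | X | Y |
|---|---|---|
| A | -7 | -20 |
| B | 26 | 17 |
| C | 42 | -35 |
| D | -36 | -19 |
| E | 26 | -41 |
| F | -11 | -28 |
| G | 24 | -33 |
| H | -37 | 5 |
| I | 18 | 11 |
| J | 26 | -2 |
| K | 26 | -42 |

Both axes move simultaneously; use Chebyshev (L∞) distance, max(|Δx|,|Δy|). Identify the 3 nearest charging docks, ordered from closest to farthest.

Distances from (20, 11):
A: max(|-27|, |-31|) = 31
B: max(|6|, |6|) = 6
C: max(|22|, |-46|) = 46
D: max(|-56|, |-30|) = 56
E: max(|6|, |-52|) = 52
F: max(|-31|, |-39|) = 39
G: max(|4|, |-44|) = 44
H: max(|-57|, |-6|) = 57
I: max(|-2|, |0|) = 2
J: max(|6|, |-13|) = 13
K: max(|6|, |-53|) = 53
Sorted: I (2) < B (6) < J (13) < A (31) < F (39) < …

I, B, J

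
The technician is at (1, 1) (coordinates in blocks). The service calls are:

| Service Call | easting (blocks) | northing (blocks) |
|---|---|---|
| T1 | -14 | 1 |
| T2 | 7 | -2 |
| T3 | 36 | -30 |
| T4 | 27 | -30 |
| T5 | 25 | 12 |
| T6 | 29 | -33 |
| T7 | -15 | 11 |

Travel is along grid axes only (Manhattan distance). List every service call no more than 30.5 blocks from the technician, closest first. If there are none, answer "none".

Distances from (1, 1):
T1: |-15| + |0| = 15 + 0 = 15 blocks
T2: |6| + |-3| = 6 + 3 = 9 blocks
T3: |35| + |-31| = 35 + 31 = 66 blocks
T4: |26| + |-31| = 26 + 31 = 57 blocks
T5: |24| + |11| = 24 + 11 = 35 blocks
T6: |28| + |-34| = 28 + 34 = 62 blocks
T7: |-16| + |10| = 16 + 10 = 26 blocks
Threshold 30.5 blocks: T2 (9 blocks), T1 (15 blocks), T7 (26 blocks) are within range.

T2, T1, T7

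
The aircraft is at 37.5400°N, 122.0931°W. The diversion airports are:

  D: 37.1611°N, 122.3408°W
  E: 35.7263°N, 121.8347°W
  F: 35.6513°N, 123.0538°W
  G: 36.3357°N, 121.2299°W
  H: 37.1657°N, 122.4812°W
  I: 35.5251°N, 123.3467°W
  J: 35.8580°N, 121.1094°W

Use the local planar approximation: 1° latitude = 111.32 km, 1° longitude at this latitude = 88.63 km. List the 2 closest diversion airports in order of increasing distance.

D, H

Distances from 37.5400°N, 122.0931°W:
D: 47.5504 km
E: 203.1958 km
F: 226.8371 km
G: 154.3563 km
H: 54.0307 km
I: 250.3089 km
J: 206.5434 km
Sorted: D (47.5504 km) < H (54.0307 km) < G (154.3563 km) < E (203.1958 km) < …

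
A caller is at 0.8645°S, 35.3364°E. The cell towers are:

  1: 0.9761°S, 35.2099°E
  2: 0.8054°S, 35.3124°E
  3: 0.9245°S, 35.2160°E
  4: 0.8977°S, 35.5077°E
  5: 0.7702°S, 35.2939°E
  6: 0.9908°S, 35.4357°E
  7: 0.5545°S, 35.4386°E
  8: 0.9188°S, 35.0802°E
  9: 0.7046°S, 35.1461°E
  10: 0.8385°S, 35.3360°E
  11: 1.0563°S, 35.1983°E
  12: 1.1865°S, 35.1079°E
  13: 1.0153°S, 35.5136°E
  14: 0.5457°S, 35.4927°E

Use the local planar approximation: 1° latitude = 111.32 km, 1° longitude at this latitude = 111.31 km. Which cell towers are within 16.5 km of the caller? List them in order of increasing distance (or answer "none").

Distances from 0.8645°S, 35.3364°E:
1: √((-0.1116·111.32)² + (-0.1265·111.31)²) = √(154.338681 + 198.266535) = 18.7778 km
2: √((0.0591·111.32)² + (-0.0240·111.31)²) = √(43.283399 + 7.136592) = 7.1007 km
3: √((-0.0600·111.32)² + (-0.1204·111.31)²) = √(44.611713 + 179.606206) = 14.9739 km
4: √((-0.0332·111.32)² + (0.1713·111.31)²) = √(13.659115 + 363.565857) = 19.4223 km
5: √((0.0943·111.32)² + (-0.0425·111.31)²) = √(110.197002 + 22.379286) = 11.5142 km
6: √((-0.1263·111.32)² + (0.0993·111.31)²) = √(197.675614 + 122.170644) = 17.8842 km
7: √((0.3100·111.32)² + (0.1022·111.31)²) = √(1190.884885 + 129.410691) = 36.3359 km
8: √((-0.0543·111.32)² + (-0.2562·111.31)²) = √(36.538108 + 813.254765) = 29.1512 km
9: √((0.1599·111.32)² + (-0.1903·111.31)²) = √(316.842421 + 448.689537) = 27.6682 km
10: √((0.0260·111.32)² + (-0.0004·111.31)²) = √(8.377088 + 0.001982) = 2.8947 km
11: √((-0.1918·111.32)² + (-0.1381·111.31)²) = √(455.872717 + 236.295648) = 26.3091 km
12: √((-0.3220·111.32)² + (-0.2285·111.31)²) = √(1284.866893 + 646.905397) = 43.9519 km
13: √((-0.1508·111.32)² + (0.1772·111.31)²) = √(281.805249 + 389.041383) = 25.9007 km
14: √((0.3188·111.32)² + (0.1563·111.31)²) = √(1259.456061 + 302.681809) = 39.5239 km
Threshold 16.5 km: 10 (2.8947 km), 2 (7.1007 km), 5 (11.5142 km), 3 (14.9739 km) are within range.

10, 2, 5, 3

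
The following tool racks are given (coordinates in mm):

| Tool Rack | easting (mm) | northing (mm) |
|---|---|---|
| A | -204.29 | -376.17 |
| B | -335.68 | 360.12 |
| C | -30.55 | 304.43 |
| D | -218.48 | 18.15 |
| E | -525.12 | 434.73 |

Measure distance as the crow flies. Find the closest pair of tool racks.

Pairwise distances:
A–B: 747.92 mm
A–C: 702.43 mm
A–D: 394.58 mm
A–E: 872.06 mm
B–C: 310.17 mm
B–D: 361.50 mm
B–E: 203.60 mm
C–D: 342.45 mm
C–E: 511.45 mm
D–E: 517.27 mm
Closest pair: B–E at 203.60 mm.

B and E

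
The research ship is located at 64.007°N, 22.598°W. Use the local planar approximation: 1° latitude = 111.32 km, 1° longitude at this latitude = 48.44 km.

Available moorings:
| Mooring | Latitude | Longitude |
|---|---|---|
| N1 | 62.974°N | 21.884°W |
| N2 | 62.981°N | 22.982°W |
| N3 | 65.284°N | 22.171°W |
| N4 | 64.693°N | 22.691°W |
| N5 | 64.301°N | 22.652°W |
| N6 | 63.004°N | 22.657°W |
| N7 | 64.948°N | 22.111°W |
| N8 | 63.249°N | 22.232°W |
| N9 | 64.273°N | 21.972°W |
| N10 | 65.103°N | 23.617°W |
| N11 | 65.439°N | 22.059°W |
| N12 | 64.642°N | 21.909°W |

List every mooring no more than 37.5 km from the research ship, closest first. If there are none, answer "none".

Distances from 64.007°N, 22.598°W:
N1: √((-1.033·111.32)² + (0.714·48.44)²) = √(13223.51884 + 1196.20246) = 120.082 km
N2: √((-1.026·111.32)² + (-0.384·48.44)²) = √(13044.91089 + 345.99571) = 115.719 km
N3: √((1.277·111.32)² + (0.427·48.44)²) = √(20208.22598 + 427.82289) = 143.653 km
N4: √((0.686·111.32)² + (-0.093·48.44)²) = √(5831.69264 + 20.29430) = 76.498 km
N5: √((0.294·111.32)² + (-0.054·48.44)²) = √(1071.12722 + 6.84220) = 32.832 km
N6: √((-1.003·111.32)² + (-0.059·48.44)²) = √(12466.60678 + 8.16794) = 111.691 km
N7: √((0.941·111.32)² + (0.487·48.44)²) = √(10973.00664 + 556.50131) = 107.376 km
N8: √((-0.758·111.32)² + (0.366·48.44)²) = √(7120.07891 + 314.31886) = 86.223 km
N9: √((0.266·111.32)² + (0.626·48.44)²) = √(876.81843 + 919.51101) = 42.383 km
N10: √((1.096·111.32)² + (-1.019·48.44)²) = √(14885.63973 + 2436.44514) = 131.613 km
N11: √((1.432·111.32)² + (0.539·48.44)²) = √(25411.62462 + 681.68824) = 161.534 km
N12: √((0.635·111.32)² + (0.689·48.44)²) = √(4996.82162 + 1113.90131) = 78.171 km
Threshold 37.5 km: N5 (32.832 km) is within range.

N5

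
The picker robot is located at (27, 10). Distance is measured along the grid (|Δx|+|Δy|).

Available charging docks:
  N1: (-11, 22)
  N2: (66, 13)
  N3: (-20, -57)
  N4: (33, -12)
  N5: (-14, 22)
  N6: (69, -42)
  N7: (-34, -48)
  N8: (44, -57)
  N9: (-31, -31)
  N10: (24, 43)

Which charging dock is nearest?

Distances from (27, 10):
N1: |-38| + |12| = 38 + 12 = 50
N2: |39| + |3| = 39 + 3 = 42
N3: |-47| + |-67| = 47 + 67 = 114
N4: |6| + |-22| = 6 + 22 = 28
N5: |-41| + |12| = 41 + 12 = 53
N6: |42| + |-52| = 42 + 52 = 94
N7: |-61| + |-58| = 61 + 58 = 119
N8: |17| + |-67| = 17 + 67 = 84
N9: |-58| + |-41| = 58 + 41 = 99
N10: |-3| + |33| = 3 + 33 = 36
Minimum: N4 at 28.

N4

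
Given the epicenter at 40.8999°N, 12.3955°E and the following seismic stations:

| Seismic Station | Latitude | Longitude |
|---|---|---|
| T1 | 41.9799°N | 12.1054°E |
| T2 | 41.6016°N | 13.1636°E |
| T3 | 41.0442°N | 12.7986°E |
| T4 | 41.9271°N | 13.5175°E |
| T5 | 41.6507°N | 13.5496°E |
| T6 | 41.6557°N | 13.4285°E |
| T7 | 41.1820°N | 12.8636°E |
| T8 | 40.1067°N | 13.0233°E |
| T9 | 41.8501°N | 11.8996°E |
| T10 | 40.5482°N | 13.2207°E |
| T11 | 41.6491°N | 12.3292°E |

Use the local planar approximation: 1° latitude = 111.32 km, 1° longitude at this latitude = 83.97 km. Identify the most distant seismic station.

Distances from 40.8999°N, 12.3955°E:
T1: 122.6686 km
T2: 101.2995 km
T3: 37.4666 km
T4: 148.1613 km
T5: 127.9725 km
T6: 120.8421 km
T7: 50.3106 km
T8: 102.8384 km
T9: 113.6775 km
T10: 79.5877 km
T11: 83.5865 km
Maximum: T4 at 148.1613 km.

T4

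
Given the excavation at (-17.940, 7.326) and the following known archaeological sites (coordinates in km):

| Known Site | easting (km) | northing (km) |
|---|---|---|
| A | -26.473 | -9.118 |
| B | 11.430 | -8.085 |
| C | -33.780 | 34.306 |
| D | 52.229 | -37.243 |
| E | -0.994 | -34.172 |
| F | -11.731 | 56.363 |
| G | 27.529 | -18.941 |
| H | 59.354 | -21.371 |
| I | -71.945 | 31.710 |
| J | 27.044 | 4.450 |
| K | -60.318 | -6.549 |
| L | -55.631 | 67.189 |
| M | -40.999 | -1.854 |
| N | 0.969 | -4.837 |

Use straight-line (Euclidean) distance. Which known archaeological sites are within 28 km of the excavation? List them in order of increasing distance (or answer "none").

A, N, M

Distances from (-17.940, 7.326):
A: √((-8.533)² + (-16.444)²) = √(72.81209 + 270.40514) = 18.526 km
B: √((29.370)² + (-15.411)²) = √(862.59690 + 237.49892) = 33.168 km
C: √((-15.840)² + (26.980)²) = √(250.90560 + 727.92040) = 31.286 km
D: √((70.169)² + (-44.569)²) = √(4923.68856 + 1986.39576) = 83.127 km
E: √((16.946)² + (-41.498)²) = √(287.16692 + 1722.08400) = 44.825 km
F: √((6.209)² + (49.037)²) = √(38.55168 + 2404.62737) = 49.429 km
G: √((45.469)² + (-26.267)²) = √(2067.42996 + 689.95529) = 52.511 km
H: √((77.294)² + (-28.697)²) = √(5974.36244 + 823.51781) = 82.449 km
I: √((-54.005)² + (24.384)²) = √(2916.54002 + 594.57946) = 59.255 km
J: √((44.984)² + (-2.876)²) = √(2023.56026 + 8.27138) = 45.076 km
K: √((-42.378)² + (-13.875)²) = √(1795.89488 + 192.51562) = 44.592 km
L: √((-37.691)² + (59.863)²) = √(1420.61148 + 3583.57877) = 70.740 km
M: √((-23.059)² + (-9.180)²) = √(531.71748 + 84.27240) = 24.819 km
N: √((18.909)² + (-12.163)²) = √(357.55028 + 147.93857) = 22.483 km
Threshold 28 km: A (18.526 km), N (22.483 km), M (24.819 km) are within range.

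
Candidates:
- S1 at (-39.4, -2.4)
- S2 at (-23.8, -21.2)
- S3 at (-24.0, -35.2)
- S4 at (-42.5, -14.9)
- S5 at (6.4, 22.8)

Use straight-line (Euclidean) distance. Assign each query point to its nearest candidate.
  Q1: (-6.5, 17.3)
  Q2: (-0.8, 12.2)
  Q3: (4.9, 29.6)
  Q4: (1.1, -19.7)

Q1 at (-6.5, 17.3):
  S1: √((-32.9)² + (-19.7)²) = √(1082.410 + 388.090) = 38.3
  S2: √((-17.3)² + (-38.5)²) = √(299.290 + 1482.250) = 42.2
  S3: √((-17.5)² + (-52.5)²) = √(306.250 + 2756.250) = 55.3
  S4: √((-36.0)² + (-32.2)²) = √(1296.000 + 1036.840) = 48.3
  S5: √((12.9)² + (5.5)²) = √(166.410 + 30.250) = 14.0
  → nearest: S5 (14.0)
Q2 at (-0.8, 12.2):
  S1: √((-38.6)² + (-14.6)²) = √(1489.960 + 213.160) = 41.3
  S2: √((-23.0)² + (-33.4)²) = √(529.000 + 1115.560) = 40.6
  S3: √((-23.2)² + (-47.4)²) = √(538.240 + 2246.760) = 52.8
  S4: √((-41.7)² + (-27.1)²) = √(1738.890 + 734.410) = 49.7
  S5: √((7.2)² + (10.6)²) = √(51.840 + 112.360) = 12.8
  → nearest: S5 (12.8)
Q3 at (4.9, 29.6):
  S1: √((-44.3)² + (-32.0)²) = √(1962.490 + 1024.000) = 54.6
  S2: √((-28.7)² + (-50.8)²) = √(823.690 + 2580.640) = 58.3
  S3: √((-28.9)² + (-64.8)²) = √(835.210 + 4199.040) = 71.0
  S4: √((-47.4)² + (-44.5)²) = √(2246.760 + 1980.250) = 65.0
  S5: √((1.5)² + (-6.8)²) = √(2.250 + 46.240) = 7.0
  → nearest: S5 (7.0)
Q4 at (1.1, -19.7):
  S1: √((-40.5)² + (17.3)²) = √(1640.250 + 299.290) = 44.0
  S2: √((-24.9)² + (-1.5)²) = √(620.010 + 2.250) = 24.9
  S3: √((-25.1)² + (-15.5)²) = √(630.010 + 240.250) = 29.5
  S4: √((-43.6)² + (4.8)²) = √(1900.960 + 23.040) = 43.9
  S5: √((5.3)² + (42.5)²) = √(28.090 + 1806.250) = 42.8
  → nearest: S2 (24.9)

Q1→S5; Q2→S5; Q3→S5; Q4→S2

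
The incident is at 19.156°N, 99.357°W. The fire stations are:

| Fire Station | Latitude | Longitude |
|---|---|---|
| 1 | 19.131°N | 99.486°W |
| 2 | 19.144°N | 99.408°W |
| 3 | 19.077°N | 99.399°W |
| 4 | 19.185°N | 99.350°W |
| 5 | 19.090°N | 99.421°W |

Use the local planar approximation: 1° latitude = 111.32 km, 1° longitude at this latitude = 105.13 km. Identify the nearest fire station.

Distances from 19.156°N, 99.357°W:
1: √((-0.025·111.32)² + (-0.129·105.13)²) = √(7.74509 + 183.92161) = 13.844 km
2: √((-0.012·111.32)² + (-0.051·105.13)²) = √(1.78447 + 28.74708) = 5.526 km
3: √((-0.079·111.32)² + (-0.042·105.13)²) = √(77.33936 + 19.49629) = 9.841 km
4: √((0.029·111.32)² + (0.007·105.13)²) = √(10.42179 + 0.54156) = 3.311 km
5: √((-0.066·111.32)² + (-0.064·105.13)²) = √(53.98017 + 45.27029) = 9.962 km
Minimum: 4 at 3.311 km.

4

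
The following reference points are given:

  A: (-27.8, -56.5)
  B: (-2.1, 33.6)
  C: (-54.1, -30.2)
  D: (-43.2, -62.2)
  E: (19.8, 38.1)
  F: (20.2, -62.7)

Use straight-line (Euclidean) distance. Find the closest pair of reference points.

Pairwise distances:
A–B: √((25.7)² + (90.1)²) = √(660.490 + 8118.010) = 93.7
A–C: √((-26.3)² + (26.3)²) = √(691.690 + 691.690) = 37.2
A–D: √((-15.4)² + (-5.7)²) = √(237.160 + 32.490) = 16.4
A–E: √((47.6)² + (94.6)²) = √(2265.760 + 8949.160) = 105.9
A–F: √((48.0)² + (-6.2)²) = √(2304.000 + 38.440) = 48.4
B–C: √((-52.0)² + (-63.8)²) = √(2704.000 + 4070.440) = 82.3
B–D: √((-41.1)² + (-95.8)²) = √(1689.210 + 9177.640) = 104.2
B–E: √((21.9)² + (4.5)²) = √(479.610 + 20.250) = 22.4
B–F: √((22.3)² + (-96.3)²) = √(497.290 + 9273.690) = 98.8
C–D: √((10.9)² + (-32.0)²) = √(118.810 + 1024.000) = 33.8
C–E: √((73.9)² + (68.3)²) = √(5461.210 + 4664.890) = 100.6
C–F: √((74.3)² + (-32.5)²) = √(5520.490 + 1056.250) = 81.1
D–E: √((63.0)² + (100.3)²) = √(3969.000 + 10060.090) = 118.4
D–F: √((63.4)² + (-0.5)²) = √(4019.560 + 0.250) = 63.4
E–F: √((0.4)² + (-100.8)²) = √(0.160 + 10160.640) = 100.8
Closest pair: A–D at 16.4.

A and D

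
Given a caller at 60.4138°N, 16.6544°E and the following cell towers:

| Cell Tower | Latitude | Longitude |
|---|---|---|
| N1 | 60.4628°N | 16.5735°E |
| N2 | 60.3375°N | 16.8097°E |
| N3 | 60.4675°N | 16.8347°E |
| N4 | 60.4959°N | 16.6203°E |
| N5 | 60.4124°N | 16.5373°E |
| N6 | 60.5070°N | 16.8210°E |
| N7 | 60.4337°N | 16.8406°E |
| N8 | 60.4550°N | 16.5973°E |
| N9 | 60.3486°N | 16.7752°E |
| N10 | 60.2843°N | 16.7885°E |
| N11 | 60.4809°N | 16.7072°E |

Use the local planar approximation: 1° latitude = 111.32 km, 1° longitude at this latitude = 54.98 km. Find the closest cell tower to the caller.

Distances from 60.4138°N, 16.6544°E:
N1: √((0.0490·111.32)² + (-0.0809·54.98)²) = √(29.753534 + 19.783654) = 7.0383 km
N2: √((-0.0763·111.32)² + (0.1553·54.98)²) = √(72.143211 + 72.904172) = 12.0436 km
N3: √((0.0537·111.32)² + (0.1803·54.98)²) = √(35.735097 + 98.265467) = 11.5759 km
N4: √((0.0821·111.32)² + (-0.0341·54.98)²) = √(83.528121 + 3.514943) = 9.3297 km
N5: √((-0.0014·111.32)² + (-0.1171·54.98)²) = √(0.024289 + 41.449878) = 6.4400 km
N6: √((0.0932·111.32)² + (0.1666·54.98)²) = √(107.641123 + 83.899518) = 13.8398 km
N7: √((0.0199·111.32)² + (0.1862·54.98)²) = √(4.907412 + 104.801820) = 10.4742 km
N8: √((0.0412·111.32)² + (-0.0571·54.98)²) = √(21.034918 + 9.855569) = 5.5579 km
N9: √((-0.0652·111.32)² + (0.1208·54.98)²) = √(52.679493 + 44.110638) = 9.8382 km
N10: √((-0.1295·111.32)² + (0.1341·54.98)²) = √(207.819326 + 54.358445) = 16.1919 km
N11: √((0.0671·111.32)² + (0.0528·54.98)²) = √(55.794506 + 8.427084) = 8.0138 km
Minimum: N8 at 5.5579 km.

N8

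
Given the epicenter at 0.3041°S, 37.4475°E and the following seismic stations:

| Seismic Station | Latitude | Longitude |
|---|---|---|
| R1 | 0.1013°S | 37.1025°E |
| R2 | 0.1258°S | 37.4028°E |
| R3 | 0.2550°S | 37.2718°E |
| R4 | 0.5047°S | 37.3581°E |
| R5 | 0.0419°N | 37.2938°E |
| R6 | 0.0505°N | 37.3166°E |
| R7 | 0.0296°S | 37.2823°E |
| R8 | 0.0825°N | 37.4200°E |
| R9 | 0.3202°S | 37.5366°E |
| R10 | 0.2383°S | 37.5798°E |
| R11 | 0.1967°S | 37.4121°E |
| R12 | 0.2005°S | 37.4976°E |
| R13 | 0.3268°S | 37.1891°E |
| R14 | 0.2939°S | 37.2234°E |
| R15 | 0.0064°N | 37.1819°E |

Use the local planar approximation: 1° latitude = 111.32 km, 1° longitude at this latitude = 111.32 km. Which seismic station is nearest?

Distances from 0.3041°S, 37.4475°E:
R1: √((0.2028·111.32)² + (-0.3450·111.32)²) = √(509.662050 + 1474.974749) = 44.5493 km
R2: √((0.1783·111.32)² + (-0.0447·111.32)²) = √(393.957236 + 24.760616) = 20.4626 km
R3: √((0.0491·111.32)² + (-0.1757·111.32)²) = √(29.875101 + 382.551508) = 20.3083 km
R4: √((-0.2006·111.32)² + (-0.0894·111.32)²) = √(498.664271 + 99.042463) = 24.4480 km
R5: √((0.3460·111.32)² + (-0.1537·111.32)²) = √(1483.537720 + 292.748130) = 42.1460 km
R6: √((0.3546·111.32)² + (-0.1309·111.32)²) = √(1558.202360 + 212.337006) = 42.0778 km
R7: √((0.2745·111.32)² + (-0.1652·111.32)²) = √(933.751028 + 338.194454) = 35.6643 km
R8: √((0.3866·111.32)² + (-0.0275·111.32)²) = √(1852.124151 + 9.371558) = 43.1451 km
R9: √((-0.0161·111.32)² + (0.0891·111.32)²) = √(3.212167 + 98.378864) = 10.0792 km
R10: √((0.0658·111.32)² + (0.1323·111.32)²) = √(53.653515 + 216.903262) = 16.4486 km
R11: √((0.1074·111.32)² + (-0.0354·111.32)²) = √(142.940388 + 15.529337) = 12.5885 km
R12: √((0.1036·111.32)² + (0.0501·111.32)²) = √(133.004369 + 31.104401) = 12.8105 km
R13: √((-0.0227·111.32)² + (-0.2584·111.32)²) = √(6.385547 + 827.430288) = 28.8759 km
R14: √((0.0102·111.32)² + (-0.2241·111.32)²) = √(1.289278 + 622.343429) = 24.9726 km
R15: √((0.3105·111.32)² + (-0.2656·111.32)²) = √(1194.729547 + 874.183362) = 45.4853 km
Minimum: R9 at 10.0792 km.

R9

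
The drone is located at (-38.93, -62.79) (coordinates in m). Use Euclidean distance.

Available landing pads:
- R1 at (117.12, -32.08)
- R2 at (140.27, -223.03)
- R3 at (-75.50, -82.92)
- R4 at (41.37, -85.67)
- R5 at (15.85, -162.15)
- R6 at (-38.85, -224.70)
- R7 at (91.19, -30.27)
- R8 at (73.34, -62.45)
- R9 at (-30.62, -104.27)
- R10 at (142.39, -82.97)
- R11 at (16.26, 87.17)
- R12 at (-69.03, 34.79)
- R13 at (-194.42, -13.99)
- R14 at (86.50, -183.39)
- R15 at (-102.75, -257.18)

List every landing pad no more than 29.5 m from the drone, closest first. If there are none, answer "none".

Distances from (-38.93, -62.79):
R1: 159.04 m
R2: 240.39 m
R3: 41.74 m
R4: 83.50 m
R5: 113.46 m
R6: 161.91 m
R7: 134.12 m
R8: 112.27 m
R9: 42.30 m
R10: 182.44 m
R11: 159.79 m
R12: 102.12 m
R13: 162.97 m
R14: 174.00 m
R15: 204.60 m
Threshold 29.5 m: none within range.

none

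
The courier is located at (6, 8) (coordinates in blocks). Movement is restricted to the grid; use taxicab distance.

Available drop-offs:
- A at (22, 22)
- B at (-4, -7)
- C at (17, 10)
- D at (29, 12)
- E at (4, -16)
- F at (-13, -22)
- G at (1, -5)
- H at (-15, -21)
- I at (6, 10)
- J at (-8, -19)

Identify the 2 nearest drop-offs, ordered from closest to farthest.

Distances from (6, 8):
A: 30 blocks
B: 25 blocks
C: 13 blocks
D: 27 blocks
E: 26 blocks
F: 49 blocks
G: 18 blocks
H: 50 blocks
I: 2 blocks
J: 41 blocks
Sorted: I (2 blocks) < C (13 blocks) < G (18 blocks) < B (25 blocks) < …

I, C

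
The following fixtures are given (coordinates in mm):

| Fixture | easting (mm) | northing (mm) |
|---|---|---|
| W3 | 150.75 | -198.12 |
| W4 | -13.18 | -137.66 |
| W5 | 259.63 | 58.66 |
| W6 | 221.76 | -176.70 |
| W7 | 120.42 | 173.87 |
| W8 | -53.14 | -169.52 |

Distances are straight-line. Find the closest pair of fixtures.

W4 and W8

Pairwise distances:
W3–W4: 174.72 mm
W3–W5: 278.91 mm
W3–W6: 74.17 mm
W3–W7: 373.22 mm
W3–W8: 205.89 mm
W4–W5: 336.11 mm
W4–W6: 238.16 mm
W4–W7: 338.97 mm
W4–W8: 51.11 mm
W5–W6: 238.39 mm
W5–W7: 180.70 mm
W5–W8: 387.16 mm
W6–W7: 364.92 mm
W6–W8: 274.99 mm
W7–W8: 384.76 mm
Closest pair: W4–W8 at 51.11 mm.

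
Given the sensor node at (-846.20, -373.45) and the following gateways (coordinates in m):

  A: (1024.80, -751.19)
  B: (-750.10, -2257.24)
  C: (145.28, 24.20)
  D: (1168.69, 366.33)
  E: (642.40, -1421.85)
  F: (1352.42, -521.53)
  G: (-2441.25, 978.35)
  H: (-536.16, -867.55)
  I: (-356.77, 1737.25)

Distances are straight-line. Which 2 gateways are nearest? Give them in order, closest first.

H, C

Distances from (-846.20, -373.45):
A: √((1871.00)² + (-377.74)²) = √(3500641.0000 + 142687.5076) = 1908.75 m
B: √((96.10)² + (-1883.79)²) = √(9235.2100 + 3548664.7641) = 1886.24 m
C: √((991.48)² + (397.65)²) = √(983032.5904 + 158125.5225) = 1068.25 m
D: √((2014.89)² + (739.78)²) = √(4059781.7121 + 547274.4484) = 2146.41 m
E: √((1488.60)² + (-1048.40)²) = √(2215929.9600 + 1099142.5600) = 1820.73 m
F: √((2198.62)² + (-148.08)²) = √(4833929.9044 + 21927.6864) = 2203.60 m
G: √((-1595.05)² + (1351.80)²) = √(2544184.5025 + 1827363.2400) = 2090.82 m
H: √((310.04)² + (-494.10)²) = √(96124.8016 + 244134.8100) = 583.32 m
I: √((489.43)² + (2110.70)²) = √(239541.7249 + 4455054.4900) = 2166.70 m
Sorted: H (583.32 m) < C (1068.25 m) < E (1820.73 m) < B (1886.24 m) < …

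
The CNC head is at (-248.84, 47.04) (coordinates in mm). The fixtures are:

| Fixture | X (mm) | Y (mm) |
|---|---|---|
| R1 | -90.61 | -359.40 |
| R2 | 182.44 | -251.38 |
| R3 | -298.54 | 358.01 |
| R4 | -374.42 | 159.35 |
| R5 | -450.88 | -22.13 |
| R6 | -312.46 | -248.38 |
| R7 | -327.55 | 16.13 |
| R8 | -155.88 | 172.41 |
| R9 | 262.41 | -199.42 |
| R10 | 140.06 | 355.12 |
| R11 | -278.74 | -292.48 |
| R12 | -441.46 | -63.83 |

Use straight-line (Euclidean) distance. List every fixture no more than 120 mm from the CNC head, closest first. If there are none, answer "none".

R7

Distances from (-248.84, 47.04):
R1: 436.15 mm
R2: 524.46 mm
R3: 314.92 mm
R4: 168.48 mm
R5: 213.55 mm
R6: 302.19 mm
R7: 84.56 mm
R8: 156.07 mm
R9: 567.56 mm
R10: 496.14 mm
R11: 340.83 mm
R12: 222.25 mm
Threshold 120 mm: R7 (84.56 mm) is within range.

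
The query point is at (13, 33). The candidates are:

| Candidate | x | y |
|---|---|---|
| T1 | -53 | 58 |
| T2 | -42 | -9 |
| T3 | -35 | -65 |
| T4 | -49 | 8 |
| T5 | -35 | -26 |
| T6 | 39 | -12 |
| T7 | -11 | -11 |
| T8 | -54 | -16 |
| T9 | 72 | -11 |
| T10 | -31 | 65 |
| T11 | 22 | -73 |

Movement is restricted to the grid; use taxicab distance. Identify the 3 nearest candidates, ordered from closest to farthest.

T7, T6, T10

Distances from (13, 33):
T1: |-66| + |25| = 66 + 25 = 91
T2: |-55| + |-42| = 55 + 42 = 97
T3: |-48| + |-98| = 48 + 98 = 146
T4: |-62| + |-25| = 62 + 25 = 87
T5: |-48| + |-59| = 48 + 59 = 107
T6: |26| + |-45| = 26 + 45 = 71
T7: |-24| + |-44| = 24 + 44 = 68
T8: |-67| + |-49| = 67 + 49 = 116
T9: |59| + |-44| = 59 + 44 = 103
T10: |-44| + |32| = 44 + 32 = 76
T11: |9| + |-106| = 9 + 106 = 115
Sorted: T7 (68) < T6 (71) < T10 (76) < T4 (87) < T1 (91) < …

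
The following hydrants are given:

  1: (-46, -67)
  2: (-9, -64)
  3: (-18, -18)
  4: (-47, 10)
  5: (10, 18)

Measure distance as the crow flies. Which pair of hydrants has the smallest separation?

1 and 2

Pairwise distances:
1–2: √((37)² + (3)²) = √(1369.000 + 9.000) = 37.1
3–4: √((-29)² + (28)²) = √(841.000 + 784.000) = 40.3
3–5: √((28)² + (36)²) = √(784.000 + 1296.000) = 45.6
2–3: √((-9)² + (46)²) = √(81.000 + 2116.000) = 46.9
1–3: √((28)² + (49)²) = √(784.000 + 2401.000) = 56.4
4–5: √((57)² + (8)²) = √(3249.000 + 64.000) = 57.6
1–4: √((-1)² + (77)²) = √(1.000 + 5929.000) = 77.0
2–4: √((-38)² + (74)²) = √(1444.000 + 5476.000) = 83.2
2–5: √((19)² + (82)²) = √(361.000 + 6724.000) = 84.2
1–5: √((56)² + (85)²) = √(3136.000 + 7225.000) = 101.8
Closest pair: 1–2 at 37.1.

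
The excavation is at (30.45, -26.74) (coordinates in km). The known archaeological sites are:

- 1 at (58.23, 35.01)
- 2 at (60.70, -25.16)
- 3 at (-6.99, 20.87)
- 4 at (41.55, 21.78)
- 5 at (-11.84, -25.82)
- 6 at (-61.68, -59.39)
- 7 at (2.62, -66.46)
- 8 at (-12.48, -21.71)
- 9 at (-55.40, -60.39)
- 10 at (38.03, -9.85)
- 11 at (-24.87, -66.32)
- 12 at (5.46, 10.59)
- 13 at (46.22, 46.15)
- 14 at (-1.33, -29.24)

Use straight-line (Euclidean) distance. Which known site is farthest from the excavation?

Distances from (30.45, -26.74):
1: 67.71 km
2: 30.29 km
3: 60.57 km
4: 49.77 km
5: 42.30 km
6: 97.74 km
7: 48.50 km
8: 43.22 km
9: 92.21 km
10: 18.51 km
11: 68.02 km
12: 44.92 km
13: 74.58 km
14: 31.88 km
Maximum: 6 at 97.74 km.

6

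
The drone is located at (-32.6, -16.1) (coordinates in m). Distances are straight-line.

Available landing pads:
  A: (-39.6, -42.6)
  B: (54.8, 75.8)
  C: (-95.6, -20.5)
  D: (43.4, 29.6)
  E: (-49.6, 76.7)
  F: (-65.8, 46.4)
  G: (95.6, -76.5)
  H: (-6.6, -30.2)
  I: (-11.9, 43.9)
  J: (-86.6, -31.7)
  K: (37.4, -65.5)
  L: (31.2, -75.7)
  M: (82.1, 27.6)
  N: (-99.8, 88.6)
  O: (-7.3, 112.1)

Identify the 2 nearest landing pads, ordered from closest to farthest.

A, H

Distances from (-32.6, -16.1):
A: √((-7.0)² + (-26.5)²) = √(49.000 + 702.250) = 27.4 m
B: √((87.4)² + (91.9)²) = √(7638.760 + 8445.610) = 126.8 m
C: √((-63.0)² + (-4.4)²) = √(3969.000 + 19.360) = 63.2 m
D: √((76.0)² + (45.7)²) = √(5776.000 + 2088.490) = 88.7 m
E: √((-17.0)² + (92.8)²) = √(289.000 + 8611.840) = 94.3 m
F: √((-33.2)² + (62.5)²) = √(1102.240 + 3906.250) = 70.8 m
G: √((128.2)² + (-60.4)²) = √(16435.240 + 3648.160) = 141.7 m
H: √((26.0)² + (-14.1)²) = √(676.000 + 198.810) = 29.6 m
I: √((20.7)² + (60.0)²) = √(428.490 + 3600.000) = 63.5 m
J: √((-54.0)² + (-15.6)²) = √(2916.000 + 243.360) = 56.2 m
K: √((70.0)² + (-49.4)²) = √(4900.000 + 2440.360) = 85.7 m
L: √((63.8)² + (-59.6)²) = √(4070.440 + 3552.160) = 87.3 m
M: √((114.7)² + (43.7)²) = √(13156.090 + 1909.690) = 122.7 m
N: √((-67.2)² + (104.7)²) = √(4515.840 + 10962.090) = 124.4 m
O: √((25.3)² + (128.2)²) = √(640.090 + 16435.240) = 130.7 m
Sorted: A (27.4 m) < H (29.6 m) < J (56.2 m) < C (63.2 m) < …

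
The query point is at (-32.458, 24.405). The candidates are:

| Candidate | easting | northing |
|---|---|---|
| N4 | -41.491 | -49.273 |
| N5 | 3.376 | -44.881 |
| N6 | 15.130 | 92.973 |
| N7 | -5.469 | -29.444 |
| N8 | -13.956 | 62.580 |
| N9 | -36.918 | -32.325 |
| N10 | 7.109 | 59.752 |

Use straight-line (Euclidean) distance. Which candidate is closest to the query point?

Distances from (-32.458, 24.405):
N4: √((-9.033)² + (-73.678)²) = √(81.59509 + 5428.44768) = 74.230
N5: √((35.834)² + (-69.286)²) = √(1284.07556 + 4800.54980) = 78.004
N6: √((47.588)² + (68.568)²) = √(2264.61774 + 4701.57062) = 83.464
N7: √((26.989)² + (-53.849)²) = √(728.40612 + 2899.71480) = 60.234
N8: √((18.502)² + (38.175)²) = √(342.32400 + 1457.33062) = 42.422
N9: √((-4.460)² + (-56.730)²) = √(19.89160 + 3218.29290) = 56.905
N10: √((39.567)² + (35.347)²) = √(1565.54749 + 1249.41041) = 53.056
Minimum: N8 at 42.422.

N8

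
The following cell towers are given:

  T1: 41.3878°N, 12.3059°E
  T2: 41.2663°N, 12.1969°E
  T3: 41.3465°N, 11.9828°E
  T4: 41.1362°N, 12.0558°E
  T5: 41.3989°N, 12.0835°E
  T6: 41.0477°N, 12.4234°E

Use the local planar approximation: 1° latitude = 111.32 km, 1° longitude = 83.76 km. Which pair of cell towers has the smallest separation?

Pairwise distances:
T3–T5: √((0.0524·111.32)² + (0.1007·83.76)²) = √(34.025849 + 71.143017) = 10.2552 km
T1–T2: √((-0.1215·111.32)² + (-0.1090·83.76)²) = √(182.935904 + 83.353978) = 16.3184 km
T2–T5: √((0.1326·111.32)² + (-0.1134·83.76)²) = √(217.888066 + 90.219299) = 17.5530 km
T1–T5: √((0.0111·111.32)² + (-0.2224·83.76)²) = √(1.526836 + 347.010729) = 18.6692 km
T2–T4: √((-0.1301·111.32)² + (-0.1411·83.76)²) = √(209.749526 + 139.677793) = 18.6930 km
T2–T3: √((0.0802·111.32)² + (-0.2141·83.76)²) = √(79.706756 + 321.593063) = 20.0325 km
T3–T4: √((-0.2103·111.32)² + (0.0730·83.76)²) = √(548.056005 + 37.386866) = 24.1959 km
T1–T3: √((-0.0413·111.32)² + (-0.3231·83.76)²) = √(21.137153 + 732.398175) = 27.4506 km
T4–T5: √((0.2627·111.32)² + (0.0277·83.76)²) = √(855.197733 + 5.383105) = 29.3357 km
T2–T6: √((-0.2186·111.32)² + (0.2265·83.76)²) = √(592.170421 + 359.923124) = 30.8560 km
T4–T6: √((-0.0885·111.32)² + (0.3676·83.76)²) = √(97.058357 + 948.034938) = 32.3279 km
T1–T4: √((-0.2516·111.32)² + (-0.2501·83.76)²) = √(784.454338 + 438.834457) = 34.9755 km
T1–T6: √((-0.3401·111.32)² + (0.1175·83.76)²) = √(1433.374451 + 96.861027) = 39.1182 km
T5–T6: √((-0.3512·111.32)² + (0.3399·83.76)²) = √(1528.464688 + 810.542267) = 48.3633 km
T3–T6: √((-0.2988·111.32)² + (0.4406·83.76)²) = √(1106.388318 + 1361.953634) = 49.6824 km
Closest pair: T3–T5 at 10.2552 km.

T3 and T5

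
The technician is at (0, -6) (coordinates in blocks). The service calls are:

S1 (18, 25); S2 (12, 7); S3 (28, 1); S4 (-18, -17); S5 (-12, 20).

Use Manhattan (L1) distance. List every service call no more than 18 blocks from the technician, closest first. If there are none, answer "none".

Distances from (0, -6):
S1: 49 blocks
S2: 25 blocks
S3: 35 blocks
S4: 29 blocks
S5: 38 blocks
Threshold 18 blocks: none within range.

none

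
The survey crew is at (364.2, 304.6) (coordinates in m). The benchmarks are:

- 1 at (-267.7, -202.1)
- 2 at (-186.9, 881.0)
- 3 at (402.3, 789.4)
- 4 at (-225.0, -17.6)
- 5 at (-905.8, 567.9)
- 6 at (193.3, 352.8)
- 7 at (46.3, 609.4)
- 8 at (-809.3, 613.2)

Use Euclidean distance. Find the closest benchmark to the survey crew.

6

Distances from (364.2, 304.6):
1: √((-631.9)² + (-506.7)²) = √(399297.610 + 256744.890) = 810.0 m
2: √((-551.1)² + (576.4)²) = √(303711.210 + 332236.960) = 797.5 m
3: √((38.1)² + (484.8)²) = √(1451.610 + 235031.040) = 486.3 m
4: √((-589.2)² + (-322.2)²) = √(347156.640 + 103812.840) = 671.5 m
5: √((-1270.0)² + (263.3)²) = √(1612900.000 + 69326.890) = 1297.0 m
6: √((-170.9)² + (48.2)²) = √(29206.810 + 2323.240) = 177.6 m
7: √((-317.9)² + (304.8)²) = √(101060.410 + 92903.040) = 440.4 m
8: √((-1173.5)² + (308.6)²) = √(1377102.250 + 95233.960) = 1213.4 m
Minimum: 6 at 177.6 m.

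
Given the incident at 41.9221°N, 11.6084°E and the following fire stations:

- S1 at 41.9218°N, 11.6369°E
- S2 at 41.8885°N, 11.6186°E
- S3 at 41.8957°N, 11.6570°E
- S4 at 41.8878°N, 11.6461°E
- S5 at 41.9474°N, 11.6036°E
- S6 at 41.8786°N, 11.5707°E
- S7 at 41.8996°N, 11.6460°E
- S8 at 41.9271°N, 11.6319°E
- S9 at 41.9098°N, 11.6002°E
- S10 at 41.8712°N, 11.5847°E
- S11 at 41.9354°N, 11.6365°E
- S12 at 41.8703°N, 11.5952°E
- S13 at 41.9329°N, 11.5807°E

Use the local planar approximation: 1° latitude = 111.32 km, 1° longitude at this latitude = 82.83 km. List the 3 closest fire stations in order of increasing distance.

S9, S8, S1

Distances from 41.9221°N, 11.6084°E:
S1: 2.3609 km
S2: 3.8346 km
S3: 4.9842 km
S4: 4.9326 km
S5: 2.8443 km
S6: 5.7620 km
S7: 3.9966 km
S8: 2.0245 km
S9: 1.5284 km
S10: 5.9966 km
S11: 2.7585 km
S12: 5.8691 km
S13: 2.5903 km
Sorted: S9 (1.5284 km) < S8 (2.0245 km) < S1 (2.3609 km) < S13 (2.5903 km) < S11 (2.7585 km) < …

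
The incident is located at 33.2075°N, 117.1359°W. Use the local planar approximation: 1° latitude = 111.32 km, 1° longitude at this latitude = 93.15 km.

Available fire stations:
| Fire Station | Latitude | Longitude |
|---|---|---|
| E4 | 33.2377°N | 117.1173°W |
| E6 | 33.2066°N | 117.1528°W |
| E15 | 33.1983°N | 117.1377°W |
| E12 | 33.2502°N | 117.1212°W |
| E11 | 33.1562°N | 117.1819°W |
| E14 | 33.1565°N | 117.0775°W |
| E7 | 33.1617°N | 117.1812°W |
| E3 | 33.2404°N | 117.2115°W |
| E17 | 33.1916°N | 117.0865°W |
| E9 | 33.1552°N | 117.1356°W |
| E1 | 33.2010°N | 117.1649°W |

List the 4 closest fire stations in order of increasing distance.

Distances from 33.2075°N, 117.1359°W:
E4: √((0.0302·111.32)² + (0.0186·93.15)²) = √(11.302130 + 3.001868) = 3.7821 km
E6: √((-0.0009·111.32)² + (-0.0169·93.15)²) = √(0.010038 + 2.478216) = 1.5774 km
E15: √((-0.0092·111.32)² + (-0.0018·93.15)²) = √(1.048871 + 0.028113) = 1.0378 km
E12: √((0.0427·111.32)² + (0.0147·93.15)²) = √(22.594469 + 1.874996) = 4.9467 km
E11: √((-0.0513·111.32)² + (-0.0460·93.15)²) = √(32.612277 + 18.360368) = 7.1395 km
E14: √((-0.0510·111.32)² + (0.0584·93.15)²) = √(32.231962 + 29.593165) = 7.8629 km
E7: √((-0.0458·111.32)² + (-0.0453·93.15)²) = √(25.994254 + 17.805826) = 6.6182 km
E3: √((0.0329·111.32)² + (-0.0756·93.15)²) = √(13.413379 + 49.591736) = 7.9376 km
E17: √((-0.0159·111.32)² + (0.0494·93.15)²) = √(3.132858 + 21.174815) = 4.9303 km
E9: √((-0.0523·111.32)² + (0.0003·93.15)²) = √(33.896103 + 0.000781) = 5.8221 km
E1: √((-0.0065·111.32)² + (-0.0290·93.15)²) = √(0.523568 + 7.297292) = 2.7966 km
Sorted: E15 (1.0378 km) < E6 (1.5774 km) < E1 (2.7966 km) < E4 (3.7821 km) < E17 (4.9303 km) < E12 (4.9467 km) < …

E15, E6, E1, E4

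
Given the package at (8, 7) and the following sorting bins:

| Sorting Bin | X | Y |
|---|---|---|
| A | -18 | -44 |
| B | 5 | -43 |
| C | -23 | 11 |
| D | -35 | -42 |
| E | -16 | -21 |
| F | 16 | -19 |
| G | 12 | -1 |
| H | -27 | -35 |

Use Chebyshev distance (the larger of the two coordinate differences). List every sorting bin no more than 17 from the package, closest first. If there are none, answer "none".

Distances from (8, 7):
A: 51
B: 50
C: 31
D: 49
E: 28
F: 26
G: 8
H: 42
Threshold 17: G (8) is within range.

G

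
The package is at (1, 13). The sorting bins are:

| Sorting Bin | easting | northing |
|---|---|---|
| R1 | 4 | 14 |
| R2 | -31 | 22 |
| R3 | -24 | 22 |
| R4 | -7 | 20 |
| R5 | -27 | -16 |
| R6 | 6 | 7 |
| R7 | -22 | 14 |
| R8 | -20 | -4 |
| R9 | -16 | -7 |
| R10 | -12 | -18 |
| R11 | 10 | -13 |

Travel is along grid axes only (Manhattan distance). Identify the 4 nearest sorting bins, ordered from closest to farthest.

R1, R6, R4, R7

Distances from (1, 13):
R1: |3| + |1| = 3 + 1 = 4
R2: |-32| + |9| = 32 + 9 = 41
R3: |-25| + |9| = 25 + 9 = 34
R4: |-8| + |7| = 8 + 7 = 15
R5: |-28| + |-29| = 28 + 29 = 57
R6: |5| + |-6| = 5 + 6 = 11
R7: |-23| + |1| = 23 + 1 = 24
R8: |-21| + |-17| = 21 + 17 = 38
R9: |-17| + |-20| = 17 + 20 = 37
R10: |-13| + |-31| = 13 + 31 = 44
R11: |9| + |-26| = 9 + 26 = 35
Sorted: R1 (4) < R6 (11) < R4 (15) < R7 (24) < R3 (34) < R11 (35) < …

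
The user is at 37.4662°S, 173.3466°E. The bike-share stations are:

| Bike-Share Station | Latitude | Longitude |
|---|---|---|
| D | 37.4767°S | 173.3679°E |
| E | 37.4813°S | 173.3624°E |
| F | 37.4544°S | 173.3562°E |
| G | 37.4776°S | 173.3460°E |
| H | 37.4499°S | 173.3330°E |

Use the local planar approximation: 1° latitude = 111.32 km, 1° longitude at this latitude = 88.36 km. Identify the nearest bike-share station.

Distances from 37.4662°S, 173.3466°E:
D: √((-0.0105·111.32)² + (0.0213·88.36)²) = √(1.366234 + 3.542180) = 2.2155 km
E: √((-0.0151·111.32)² + (0.0158·88.36)²) = √(2.825532 + 1.949062) = 2.1851 km
F: √((0.0118·111.32)² + (0.0096·88.36)²) = √(1.725482 + 0.719538) = 1.5637 km
G: √((-0.0114·111.32)² + (-0.0006·88.36)²) = √(1.610483 + 0.002811) = 1.2702 km
H: √((0.0163·111.32)² + (-0.0136·88.36)²) = √(3.292468 + 1.444073) = 2.1764 km
Minimum: G at 1.2702 km.

G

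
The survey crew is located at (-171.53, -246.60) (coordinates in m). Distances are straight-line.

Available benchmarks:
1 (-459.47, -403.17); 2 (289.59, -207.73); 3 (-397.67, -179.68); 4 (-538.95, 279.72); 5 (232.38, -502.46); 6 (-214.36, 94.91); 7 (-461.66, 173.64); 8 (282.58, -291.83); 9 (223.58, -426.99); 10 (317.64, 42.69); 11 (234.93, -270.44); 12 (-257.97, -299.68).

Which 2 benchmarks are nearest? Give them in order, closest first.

Distances from (-171.53, -246.60):
1: √((-287.94)² + (-156.57)²) = √(82909.4436 + 24514.1649) = 327.76 m
2: √((461.12)² + (38.87)²) = √(212631.6544 + 1510.8769) = 462.76 m
3: √((-226.14)² + (66.92)²) = √(51139.2996 + 4478.2864) = 235.83 m
4: √((-367.42)² + (526.32)²) = √(134997.4564 + 277012.7424) = 641.88 m
5: √((403.91)² + (-255.86)²) = √(163143.2881 + 65464.3396) = 478.13 m
6: √((-42.83)² + (341.51)²) = √(1834.4089 + 116629.0801) = 344.19 m
7: √((-290.13)² + (420.24)²) = √(84175.4169 + 176601.6576) = 510.66 m
8: √((454.11)² + (-45.23)²) = √(206215.8921 + 2045.7529) = 456.36 m
9: √((395.11)² + (-180.39)²) = √(156111.9121 + 32540.5521) = 434.34 m
10: √((489.17)² + (289.29)²) = √(239287.2889 + 83688.7041) = 568.31 m
11: √((406.46)² + (-23.84)²) = √(165209.7316 + 568.3456) = 407.16 m
12: √((-86.44)² + (-53.08)²) = √(7471.8736 + 2817.4864) = 101.44 m
Sorted: 12 (101.44 m) < 3 (235.83 m) < 1 (327.76 m) < 6 (344.19 m) < …

12, 3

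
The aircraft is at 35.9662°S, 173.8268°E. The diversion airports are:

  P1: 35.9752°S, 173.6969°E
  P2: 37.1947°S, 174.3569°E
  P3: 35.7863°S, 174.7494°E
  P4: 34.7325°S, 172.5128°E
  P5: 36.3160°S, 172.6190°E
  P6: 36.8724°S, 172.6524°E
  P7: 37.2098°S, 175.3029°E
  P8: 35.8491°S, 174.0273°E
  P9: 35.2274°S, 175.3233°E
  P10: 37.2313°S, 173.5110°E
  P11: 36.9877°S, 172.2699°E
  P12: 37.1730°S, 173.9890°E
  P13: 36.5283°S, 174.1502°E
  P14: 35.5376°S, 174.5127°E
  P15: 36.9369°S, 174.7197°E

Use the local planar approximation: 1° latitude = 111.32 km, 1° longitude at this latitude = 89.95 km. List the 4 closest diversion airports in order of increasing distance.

Distances from 35.9662°S, 173.8268°E:
P1: √((-0.0090·111.32)² + (-0.1299·89.95)²) = √(1.003764 + 136.527657) = 11.7274 km
P2: √((-1.2285·111.32)² + (0.5301·89.95)²) = √(18702.373114 + 2273.620329) = 144.8309 km
P3: √((0.1799·111.32)² + (0.9226·89.95)²) = √(401.059421 + 6886.986567) = 85.3701 km
P4: √((1.2337·111.32)² + (-1.3140·89.95)²) = √(18861.035166 + 13969.892552) = 181.1931 km
P5: √((-0.3498·111.32)² + (-1.2078·89.95)²) = √(1516.303040 + 11802.999423) = 115.4093 km
P6: √((-0.9062·111.32)² + (-1.1744·89.95)²) = √(10176.408007 + 11159.234926) = 146.0673 km
P7: √((-1.2436·111.32)² + (1.4761·89.95)²) = √(19164.955804 + 17629.252407) = 191.8182 km
P8: √((0.1171·111.32)² + (0.2005·89.95)²) = √(169.926137 + 325.260323) = 22.2528 km
P9: √((0.7388·111.32)² + (1.4965·89.95)²) = √(6763.946578 + 18119.899214) = 157.7461 km
P10: √((-1.2651·111.32)² + (-0.3158·89.95)²) = √(19833.351408 + 806.912767) = 143.6672 km
P11: √((-1.0215·111.32)² + (-1.5569·89.95)²) = √(12930.732791 + 19612.085262) = 180.3963 km
P12: √((-1.2068·111.32)² + (0.1622·89.95)²) = √(18047.497833 + 212.864890) = 135.1309 km
P13: √((-0.5621·111.32)² + (0.3234·89.95)²) = √(3915.376825 + 846.218209) = 69.0043 km
P14: √((0.4286·111.32)² + (0.6859·89.95)²) = √(2276.411279 + 3806.483408) = 77.9929 km
P15: √((-0.9707·111.32)² + (0.8929·89.95)²) = √(11676.601386 + 6450.716880) = 134.6377 km
Sorted: P1 (11.7274 km) < P8 (22.2528 km) < P13 (69.0043 km) < P14 (77.9929 km) < P3 (85.3701 km) < P5 (115.4093 km) < …

P1, P8, P13, P14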